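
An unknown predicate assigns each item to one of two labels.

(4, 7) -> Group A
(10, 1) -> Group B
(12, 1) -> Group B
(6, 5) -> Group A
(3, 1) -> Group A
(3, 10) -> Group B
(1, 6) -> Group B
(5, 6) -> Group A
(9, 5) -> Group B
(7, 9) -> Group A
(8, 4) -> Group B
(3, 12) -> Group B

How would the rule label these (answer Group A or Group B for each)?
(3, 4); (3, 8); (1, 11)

A rule that fits every label: |first − second| ≤ 3 — true of each 'Group A' example, false of each 'Group B' one.
(3, 4): |3−4| = 1 — checks out, so Group A. (3, 8): |3−8| = 5 — lacks this property, so Group B. (1, 11): |1−11| = 10 — lacks this property, so Group B.

Group A, Group B, Group B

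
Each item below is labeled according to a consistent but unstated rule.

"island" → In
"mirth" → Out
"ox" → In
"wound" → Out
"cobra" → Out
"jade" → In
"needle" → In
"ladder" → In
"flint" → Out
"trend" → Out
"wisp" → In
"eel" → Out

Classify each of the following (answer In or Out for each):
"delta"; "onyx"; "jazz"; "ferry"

Out, In, In, Out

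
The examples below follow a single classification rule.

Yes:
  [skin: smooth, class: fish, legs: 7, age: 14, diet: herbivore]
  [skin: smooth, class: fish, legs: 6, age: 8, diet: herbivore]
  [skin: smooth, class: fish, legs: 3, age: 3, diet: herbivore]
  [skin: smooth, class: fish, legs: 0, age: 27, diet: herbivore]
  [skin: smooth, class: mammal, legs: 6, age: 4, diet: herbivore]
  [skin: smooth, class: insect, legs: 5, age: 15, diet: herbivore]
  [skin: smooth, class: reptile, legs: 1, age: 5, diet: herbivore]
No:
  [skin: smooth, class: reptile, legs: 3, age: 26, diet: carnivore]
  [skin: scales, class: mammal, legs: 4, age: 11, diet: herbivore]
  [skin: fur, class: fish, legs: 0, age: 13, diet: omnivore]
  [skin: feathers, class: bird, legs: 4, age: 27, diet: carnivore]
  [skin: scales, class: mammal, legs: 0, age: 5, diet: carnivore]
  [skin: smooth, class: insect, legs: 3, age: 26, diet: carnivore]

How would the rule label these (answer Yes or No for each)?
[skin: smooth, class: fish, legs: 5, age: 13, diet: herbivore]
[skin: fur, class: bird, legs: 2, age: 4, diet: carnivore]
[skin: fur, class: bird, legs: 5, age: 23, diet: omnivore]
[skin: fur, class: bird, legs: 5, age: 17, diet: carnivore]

The pattern is that an item is 'Yes' exactly when: skin is smooth AND diet is herbivore.
[skin: smooth, class: fish, legs: 5, age: 13, diet: herbivore]: skin is smooth, diet is herbivore — matches, so Yes. [skin: fur, class: bird, legs: 2, age: 4, diet: carnivore]: skin is fur, diet is carnivore — does not pass, so No. [skin: fur, class: bird, legs: 5, age: 23, diet: omnivore]: skin is fur, diet is omnivore — does not pass, so No. [skin: fur, class: bird, legs: 5, age: 17, diet: carnivore]: skin is fur, diet is carnivore — does not pass, so No.

Yes, No, No, No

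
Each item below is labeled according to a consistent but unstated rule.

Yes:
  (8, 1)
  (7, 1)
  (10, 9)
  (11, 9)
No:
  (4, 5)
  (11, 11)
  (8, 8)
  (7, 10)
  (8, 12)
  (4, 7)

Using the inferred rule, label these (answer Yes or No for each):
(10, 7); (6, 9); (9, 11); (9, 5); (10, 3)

Yes, No, No, Yes, Yes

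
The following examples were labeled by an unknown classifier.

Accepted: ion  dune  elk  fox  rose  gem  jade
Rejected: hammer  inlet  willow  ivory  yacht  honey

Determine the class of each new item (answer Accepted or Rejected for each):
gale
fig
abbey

Accepted, Accepted, Rejected

The rule appears to be: length ≤ 4.
Accepted: gale, since length 4.
Accepted: fig, since length 3.
Rejected: abbey, since length 5.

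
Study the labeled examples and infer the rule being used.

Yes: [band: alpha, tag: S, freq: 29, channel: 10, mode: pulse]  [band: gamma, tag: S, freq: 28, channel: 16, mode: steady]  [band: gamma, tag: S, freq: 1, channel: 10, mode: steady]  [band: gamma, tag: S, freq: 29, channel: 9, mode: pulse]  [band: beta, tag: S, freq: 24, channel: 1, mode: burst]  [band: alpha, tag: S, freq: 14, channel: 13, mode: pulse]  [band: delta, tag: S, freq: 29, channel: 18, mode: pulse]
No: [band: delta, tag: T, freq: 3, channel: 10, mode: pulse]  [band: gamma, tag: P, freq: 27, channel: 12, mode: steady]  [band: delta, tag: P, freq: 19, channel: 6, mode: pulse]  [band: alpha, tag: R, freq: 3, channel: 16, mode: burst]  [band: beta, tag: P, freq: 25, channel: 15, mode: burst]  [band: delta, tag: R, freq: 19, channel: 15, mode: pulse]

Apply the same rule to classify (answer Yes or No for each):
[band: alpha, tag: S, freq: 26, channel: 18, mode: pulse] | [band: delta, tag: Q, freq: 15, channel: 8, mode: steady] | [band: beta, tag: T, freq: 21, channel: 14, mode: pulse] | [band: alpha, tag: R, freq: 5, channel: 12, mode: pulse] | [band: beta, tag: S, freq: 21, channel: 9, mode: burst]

The distinguishing property — tag is S — holds for all the 'Yes' cases and none of the 'No' cases.
[band: alpha, tag: S, freq: 26, channel: 18, mode: pulse] → tag is S → Yes. [band: delta, tag: Q, freq: 15, channel: 8, mode: steady] → tag is Q → No. [band: beta, tag: T, freq: 21, channel: 14, mode: pulse] → tag is T → No. [band: alpha, tag: R, freq: 5, channel: 12, mode: pulse] → tag is R → No. [band: beta, tag: S, freq: 21, channel: 9, mode: burst] → tag is S → Yes.

Yes, No, No, No, Yes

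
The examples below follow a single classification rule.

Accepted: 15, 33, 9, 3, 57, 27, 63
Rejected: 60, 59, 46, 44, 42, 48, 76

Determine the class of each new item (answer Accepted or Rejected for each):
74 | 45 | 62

Rejected, Accepted, Rejected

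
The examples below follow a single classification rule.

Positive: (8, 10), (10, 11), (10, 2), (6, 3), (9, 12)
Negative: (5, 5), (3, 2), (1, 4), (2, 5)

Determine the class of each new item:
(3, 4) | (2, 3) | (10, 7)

Negative, Negative, Positive

Rule: first ≥ 6. This holds for each 'Positive' example and fails for each 'Negative' one.
(3, 4): Negative (first 3). (2, 3): Negative (first 2). (10, 7): Positive (first 10).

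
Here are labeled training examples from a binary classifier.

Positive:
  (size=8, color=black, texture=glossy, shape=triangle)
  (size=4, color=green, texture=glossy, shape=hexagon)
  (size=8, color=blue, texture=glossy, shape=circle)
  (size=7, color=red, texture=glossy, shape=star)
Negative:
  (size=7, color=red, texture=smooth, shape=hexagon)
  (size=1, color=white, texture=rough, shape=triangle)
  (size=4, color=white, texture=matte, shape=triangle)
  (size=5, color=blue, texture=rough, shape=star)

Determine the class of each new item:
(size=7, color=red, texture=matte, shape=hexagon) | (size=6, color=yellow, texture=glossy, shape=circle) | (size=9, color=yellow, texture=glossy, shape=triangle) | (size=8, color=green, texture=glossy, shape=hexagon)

Negative, Positive, Positive, Positive

Checking candidate rules against both groups, what survives is: texture is glossy.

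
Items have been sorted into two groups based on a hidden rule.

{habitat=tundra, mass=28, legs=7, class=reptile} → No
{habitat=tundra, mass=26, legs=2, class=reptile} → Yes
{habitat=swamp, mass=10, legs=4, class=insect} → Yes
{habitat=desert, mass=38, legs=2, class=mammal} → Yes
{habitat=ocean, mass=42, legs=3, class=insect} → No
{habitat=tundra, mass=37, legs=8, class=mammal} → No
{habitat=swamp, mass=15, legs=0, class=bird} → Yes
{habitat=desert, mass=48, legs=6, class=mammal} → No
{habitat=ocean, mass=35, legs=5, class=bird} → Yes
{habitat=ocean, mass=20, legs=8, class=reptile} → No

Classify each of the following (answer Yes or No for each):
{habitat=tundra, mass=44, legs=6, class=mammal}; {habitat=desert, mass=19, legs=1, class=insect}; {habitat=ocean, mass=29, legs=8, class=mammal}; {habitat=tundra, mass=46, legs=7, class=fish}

The rule appears to be: mass ≤ 38 AND legs ≤ 5.
No: {habitat=tundra, mass=44, legs=6, class=mammal}, since mass = 44, legs = 6. Yes: {habitat=desert, mass=19, legs=1, class=insect}, since mass = 19, legs = 1. No: {habitat=ocean, mass=29, legs=8, class=mammal}, since mass = 29, legs = 8. No: {habitat=tundra, mass=46, legs=7, class=fish}, since mass = 46, legs = 7.

No, Yes, No, No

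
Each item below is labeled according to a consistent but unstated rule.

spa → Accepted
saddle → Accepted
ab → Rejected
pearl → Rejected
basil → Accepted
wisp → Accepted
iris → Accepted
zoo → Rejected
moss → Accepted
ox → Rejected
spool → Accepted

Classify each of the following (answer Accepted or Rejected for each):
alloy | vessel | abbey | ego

Rejected, Accepted, Rejected, Rejected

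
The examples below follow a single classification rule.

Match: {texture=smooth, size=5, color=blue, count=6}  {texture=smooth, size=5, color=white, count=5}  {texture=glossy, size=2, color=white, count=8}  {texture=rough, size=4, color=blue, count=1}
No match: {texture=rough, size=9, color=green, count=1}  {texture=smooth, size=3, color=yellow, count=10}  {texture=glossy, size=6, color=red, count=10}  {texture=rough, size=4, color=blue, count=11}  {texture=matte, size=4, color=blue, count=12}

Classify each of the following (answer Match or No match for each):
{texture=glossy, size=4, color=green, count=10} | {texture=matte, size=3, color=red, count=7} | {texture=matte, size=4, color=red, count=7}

No match, Match, Match

One predicate separates the groups cleanly: size ≤ 5 AND count ≤ 8.
{texture=glossy, size=4, color=green, count=10} → size = 4, count = 10 → No match.
{texture=matte, size=3, color=red, count=7} → size = 3, count = 7 → Match.
{texture=matte, size=4, color=red, count=7} → size = 4, count = 7 → Match.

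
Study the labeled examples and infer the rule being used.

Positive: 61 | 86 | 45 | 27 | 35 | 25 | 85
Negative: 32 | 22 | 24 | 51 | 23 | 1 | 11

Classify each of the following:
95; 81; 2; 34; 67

All 'Positive' examples share one property — digit sum ≥ 7 — and every 'Negative' example lacks it.

Positive, Positive, Negative, Positive, Positive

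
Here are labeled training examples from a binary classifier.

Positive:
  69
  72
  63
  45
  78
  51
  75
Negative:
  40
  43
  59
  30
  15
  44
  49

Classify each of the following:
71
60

Negative, Positive

One predicate separates the groups cleanly: multiple of 3 AND at least 40.
71: Negative (71 = 3·23 + 2, 71 ≥ 40).
60: Positive (60 = 3·20, 60 ≥ 40).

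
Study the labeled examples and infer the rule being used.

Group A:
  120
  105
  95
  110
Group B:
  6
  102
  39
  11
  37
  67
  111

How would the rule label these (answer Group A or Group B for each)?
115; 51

The pattern is that an item is 'Group A' exactly when: multiple of 5.

Group A, Group B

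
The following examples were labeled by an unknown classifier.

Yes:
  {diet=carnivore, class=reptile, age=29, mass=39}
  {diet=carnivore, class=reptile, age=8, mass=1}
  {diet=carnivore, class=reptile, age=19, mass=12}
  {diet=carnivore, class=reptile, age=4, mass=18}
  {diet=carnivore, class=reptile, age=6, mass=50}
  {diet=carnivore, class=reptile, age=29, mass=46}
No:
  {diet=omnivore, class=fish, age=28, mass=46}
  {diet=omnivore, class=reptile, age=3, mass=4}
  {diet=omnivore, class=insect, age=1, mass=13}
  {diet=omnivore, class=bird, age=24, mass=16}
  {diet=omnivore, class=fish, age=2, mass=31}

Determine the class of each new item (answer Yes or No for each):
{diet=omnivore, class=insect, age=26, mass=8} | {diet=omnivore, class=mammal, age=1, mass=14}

One predicate separates the groups cleanly: diet is carnivore.

No, No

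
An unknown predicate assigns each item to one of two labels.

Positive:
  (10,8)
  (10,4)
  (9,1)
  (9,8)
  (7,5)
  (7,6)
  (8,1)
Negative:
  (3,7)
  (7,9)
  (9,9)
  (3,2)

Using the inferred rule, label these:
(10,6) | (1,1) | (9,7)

Positive, Negative, Positive

One predicate separates the groups cleanly: first > second AND sum ≥ 9.
(10,6): 10 > 6, 10+6 = 16 — qualifies, so Positive.
(1,1): 1 = 1, 1+1 = 2 — doesn't qualify, so Negative.
(9,7): 9 > 7, 9+7 = 16 — qualifies, so Positive.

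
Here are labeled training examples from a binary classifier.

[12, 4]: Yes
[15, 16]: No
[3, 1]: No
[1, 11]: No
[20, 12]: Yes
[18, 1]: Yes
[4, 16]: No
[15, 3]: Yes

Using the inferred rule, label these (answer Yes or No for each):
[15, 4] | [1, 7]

Yes, No

One predicate separates the groups cleanly: first > second AND sum ≥ 12.
[15, 4]: Yes (15 > 4, 15+4 = 19). [1, 7]: No (1 < 7, 1+7 = 8).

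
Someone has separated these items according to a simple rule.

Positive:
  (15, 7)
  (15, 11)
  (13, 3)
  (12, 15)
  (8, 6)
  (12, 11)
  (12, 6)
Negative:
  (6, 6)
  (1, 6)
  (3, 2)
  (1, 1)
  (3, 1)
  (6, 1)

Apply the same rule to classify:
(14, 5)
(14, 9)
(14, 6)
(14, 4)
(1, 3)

Positive, Positive, Positive, Positive, Negative

The common property of the 'Positive' items is: sum ≥ 14. No 'Negative' item has it.
(14, 5): 14+5 = 19 — passes, so Positive. (14, 9): 14+9 = 23 — passes, so Positive. (14, 6): 14+6 = 20 — passes, so Positive. (14, 4): 14+4 = 18 — passes, so Positive. (1, 3): 1+3 = 4 — does not satisfy this, so Negative.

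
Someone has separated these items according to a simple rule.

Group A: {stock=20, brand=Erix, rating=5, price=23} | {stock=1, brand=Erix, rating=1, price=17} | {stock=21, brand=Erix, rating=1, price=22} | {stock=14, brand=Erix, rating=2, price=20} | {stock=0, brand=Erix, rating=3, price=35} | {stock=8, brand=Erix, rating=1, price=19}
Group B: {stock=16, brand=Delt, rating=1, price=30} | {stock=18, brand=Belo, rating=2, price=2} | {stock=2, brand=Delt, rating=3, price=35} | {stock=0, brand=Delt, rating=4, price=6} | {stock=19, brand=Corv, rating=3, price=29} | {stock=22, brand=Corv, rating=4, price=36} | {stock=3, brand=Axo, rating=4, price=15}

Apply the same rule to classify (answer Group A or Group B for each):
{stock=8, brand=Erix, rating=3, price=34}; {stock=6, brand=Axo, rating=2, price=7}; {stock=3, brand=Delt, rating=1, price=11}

Rule: brand is Erix. This holds for each 'Group A' example and fails for each 'Group B' one.
{stock=8, brand=Erix, rating=3, price=34} — brand is Erix, hence Group A.
{stock=6, brand=Axo, rating=2, price=7} — brand is Axo, hence Group B.
{stock=3, brand=Delt, rating=1, price=11} — brand is Delt, hence Group B.

Group A, Group B, Group B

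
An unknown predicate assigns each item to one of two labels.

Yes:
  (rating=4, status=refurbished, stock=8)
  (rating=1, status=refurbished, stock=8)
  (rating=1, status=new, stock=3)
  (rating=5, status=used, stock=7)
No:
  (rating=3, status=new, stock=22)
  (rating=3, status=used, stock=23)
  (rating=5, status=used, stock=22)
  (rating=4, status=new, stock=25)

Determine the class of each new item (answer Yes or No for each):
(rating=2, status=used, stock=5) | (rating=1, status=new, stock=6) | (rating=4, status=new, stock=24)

A rule that fits every label: stock ≤ 8 — true of each 'Yes' example, false of each 'No' one.
(rating=2, status=used, stock=5): stock = 5 — qualifies, so Yes. (rating=1, status=new, stock=6): stock = 6 — qualifies, so Yes. (rating=4, status=new, stock=24): stock = 24 — doesn't match, so No.

Yes, Yes, No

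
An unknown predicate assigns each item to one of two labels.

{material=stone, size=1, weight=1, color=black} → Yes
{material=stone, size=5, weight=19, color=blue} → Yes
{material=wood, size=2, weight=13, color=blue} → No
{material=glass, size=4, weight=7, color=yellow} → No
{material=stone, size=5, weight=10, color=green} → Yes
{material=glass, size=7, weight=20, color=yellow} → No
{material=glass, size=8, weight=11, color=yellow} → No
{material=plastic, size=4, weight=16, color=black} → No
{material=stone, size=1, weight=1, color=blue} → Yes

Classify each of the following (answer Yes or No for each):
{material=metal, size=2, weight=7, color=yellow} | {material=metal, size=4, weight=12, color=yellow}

No, No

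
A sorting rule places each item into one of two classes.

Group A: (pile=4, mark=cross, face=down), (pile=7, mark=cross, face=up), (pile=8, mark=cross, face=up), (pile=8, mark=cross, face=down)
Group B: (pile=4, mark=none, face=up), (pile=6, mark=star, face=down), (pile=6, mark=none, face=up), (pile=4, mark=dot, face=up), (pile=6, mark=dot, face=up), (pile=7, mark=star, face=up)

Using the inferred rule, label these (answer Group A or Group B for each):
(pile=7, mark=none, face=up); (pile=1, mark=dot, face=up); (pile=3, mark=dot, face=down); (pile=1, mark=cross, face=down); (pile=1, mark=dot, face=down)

Comparing the two groups points to one rule — mark is cross.

Group B, Group B, Group B, Group A, Group B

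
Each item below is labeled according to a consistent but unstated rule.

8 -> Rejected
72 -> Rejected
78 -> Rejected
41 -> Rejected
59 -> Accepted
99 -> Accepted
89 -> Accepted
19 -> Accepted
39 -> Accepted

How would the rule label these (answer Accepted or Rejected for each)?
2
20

Rejected, Rejected

The distinguishing property — ends in digit 9 — holds for all the 'Accepted' cases and none of the 'Rejected' cases.
2: last digit 2, does not fit → Rejected.
20: last digit 0, does not fit → Rejected.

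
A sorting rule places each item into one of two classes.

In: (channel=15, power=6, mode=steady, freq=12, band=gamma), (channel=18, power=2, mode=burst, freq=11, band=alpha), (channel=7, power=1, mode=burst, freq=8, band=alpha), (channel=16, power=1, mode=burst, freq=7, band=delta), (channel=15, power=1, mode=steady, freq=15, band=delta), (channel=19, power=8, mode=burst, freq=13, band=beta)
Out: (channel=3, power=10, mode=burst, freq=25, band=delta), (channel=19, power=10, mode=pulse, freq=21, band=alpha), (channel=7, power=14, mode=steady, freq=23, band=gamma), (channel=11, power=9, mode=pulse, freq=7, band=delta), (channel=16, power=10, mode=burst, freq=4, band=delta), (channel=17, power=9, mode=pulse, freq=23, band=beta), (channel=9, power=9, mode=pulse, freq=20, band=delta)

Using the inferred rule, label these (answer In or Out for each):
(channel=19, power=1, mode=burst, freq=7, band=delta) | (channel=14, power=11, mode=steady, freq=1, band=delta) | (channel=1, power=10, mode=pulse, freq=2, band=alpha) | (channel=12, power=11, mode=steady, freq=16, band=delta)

Every 'In' example satisfies: power ≤ 8. None of the 'Out' examples do.
(channel=19, power=1, mode=burst, freq=7, band=delta) — power = 1, hence In.
(channel=14, power=11, mode=steady, freq=1, band=delta) — power = 11, hence Out.
(channel=1, power=10, mode=pulse, freq=2, band=alpha) — power = 10, hence Out.
(channel=12, power=11, mode=steady, freq=16, band=delta) — power = 11, hence Out.

In, Out, Out, Out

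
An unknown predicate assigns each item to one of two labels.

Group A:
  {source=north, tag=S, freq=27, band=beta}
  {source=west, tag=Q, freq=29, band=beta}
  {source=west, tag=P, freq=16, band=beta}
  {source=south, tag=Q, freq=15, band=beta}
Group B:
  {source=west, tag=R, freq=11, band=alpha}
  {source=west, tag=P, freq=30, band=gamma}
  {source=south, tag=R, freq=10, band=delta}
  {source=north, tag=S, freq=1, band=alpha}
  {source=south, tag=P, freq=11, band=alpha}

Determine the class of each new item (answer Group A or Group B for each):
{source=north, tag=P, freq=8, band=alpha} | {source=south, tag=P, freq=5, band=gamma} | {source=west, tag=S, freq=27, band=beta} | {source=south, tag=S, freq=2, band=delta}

The simplest hypothesis consistent with all the labels is: band is beta.
{source=north, tag=P, freq=8, band=alpha} — band is alpha, hence Group B.
{source=south, tag=P, freq=5, band=gamma} — band is gamma, hence Group B.
{source=west, tag=S, freq=27, band=beta} — band is beta, hence Group A.
{source=south, tag=S, freq=2, band=delta} — band is delta, hence Group B.

Group B, Group B, Group A, Group B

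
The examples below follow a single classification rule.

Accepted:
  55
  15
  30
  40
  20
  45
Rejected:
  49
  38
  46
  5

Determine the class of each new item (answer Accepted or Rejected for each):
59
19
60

The classifier is using: multiple of 5 AND at least 15.
59 → 59 = 5·11 + 4, 59 ≥ 15 → Rejected. 19 → 19 = 5·3 + 4, 19 ≥ 15 → Rejected. 60 → 60 = 5·12, 60 ≥ 15 → Accepted.

Rejected, Rejected, Accepted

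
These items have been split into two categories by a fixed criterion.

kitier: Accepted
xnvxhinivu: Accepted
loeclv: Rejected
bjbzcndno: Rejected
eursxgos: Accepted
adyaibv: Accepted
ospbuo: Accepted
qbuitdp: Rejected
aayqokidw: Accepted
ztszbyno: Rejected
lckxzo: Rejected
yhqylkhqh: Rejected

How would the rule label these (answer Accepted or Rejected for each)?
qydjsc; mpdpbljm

Every 'Accepted' example satisfies: has ≥ 3 vowels. None of the 'Rejected' examples do.
qydjsc → 0 vowels → Rejected.
mpdpbljm → 0 vowels → Rejected.

Rejected, Rejected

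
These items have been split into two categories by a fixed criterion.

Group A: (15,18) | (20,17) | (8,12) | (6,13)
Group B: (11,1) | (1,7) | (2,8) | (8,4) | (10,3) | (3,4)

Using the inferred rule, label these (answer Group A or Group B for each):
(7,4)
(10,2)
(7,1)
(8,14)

The simplest hypothesis consistent with all the labels is: sum ≥ 19.

Group B, Group B, Group B, Group A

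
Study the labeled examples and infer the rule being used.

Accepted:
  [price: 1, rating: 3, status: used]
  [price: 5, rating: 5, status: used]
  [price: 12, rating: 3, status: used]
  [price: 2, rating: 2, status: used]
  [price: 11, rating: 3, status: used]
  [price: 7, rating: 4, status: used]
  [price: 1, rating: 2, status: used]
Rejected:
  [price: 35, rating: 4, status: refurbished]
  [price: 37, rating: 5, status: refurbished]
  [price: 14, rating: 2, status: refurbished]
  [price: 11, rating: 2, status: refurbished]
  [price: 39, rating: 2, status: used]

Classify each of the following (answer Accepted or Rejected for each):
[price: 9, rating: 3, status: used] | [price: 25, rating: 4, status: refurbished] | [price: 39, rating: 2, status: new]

All 'Accepted' examples share one property — status is used AND price ≤ 12 — and every 'Rejected' example lacks it.
[price: 9, rating: 3, status: used] → status is used, price = 9 → Accepted. [price: 25, rating: 4, status: refurbished] → status is refurbished, price = 25 → Rejected. [price: 39, rating: 2, status: new] → status is new, price = 39 → Rejected.

Accepted, Rejected, Rejected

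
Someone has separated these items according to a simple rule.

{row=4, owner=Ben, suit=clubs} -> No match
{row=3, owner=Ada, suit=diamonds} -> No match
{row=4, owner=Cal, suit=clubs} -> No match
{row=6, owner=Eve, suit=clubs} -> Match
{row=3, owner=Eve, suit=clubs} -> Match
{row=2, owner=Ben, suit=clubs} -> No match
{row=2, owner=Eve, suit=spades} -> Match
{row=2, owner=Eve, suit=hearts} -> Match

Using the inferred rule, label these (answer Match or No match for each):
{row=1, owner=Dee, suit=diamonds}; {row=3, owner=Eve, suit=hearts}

No match, Match

All 'Match' examples share one property — owner is Eve — and every 'No match' example lacks it.
{row=1, owner=Dee, suit=diamonds} — owner is Dee, hence No match. {row=3, owner=Eve, suit=hearts} — owner is Eve, hence Match.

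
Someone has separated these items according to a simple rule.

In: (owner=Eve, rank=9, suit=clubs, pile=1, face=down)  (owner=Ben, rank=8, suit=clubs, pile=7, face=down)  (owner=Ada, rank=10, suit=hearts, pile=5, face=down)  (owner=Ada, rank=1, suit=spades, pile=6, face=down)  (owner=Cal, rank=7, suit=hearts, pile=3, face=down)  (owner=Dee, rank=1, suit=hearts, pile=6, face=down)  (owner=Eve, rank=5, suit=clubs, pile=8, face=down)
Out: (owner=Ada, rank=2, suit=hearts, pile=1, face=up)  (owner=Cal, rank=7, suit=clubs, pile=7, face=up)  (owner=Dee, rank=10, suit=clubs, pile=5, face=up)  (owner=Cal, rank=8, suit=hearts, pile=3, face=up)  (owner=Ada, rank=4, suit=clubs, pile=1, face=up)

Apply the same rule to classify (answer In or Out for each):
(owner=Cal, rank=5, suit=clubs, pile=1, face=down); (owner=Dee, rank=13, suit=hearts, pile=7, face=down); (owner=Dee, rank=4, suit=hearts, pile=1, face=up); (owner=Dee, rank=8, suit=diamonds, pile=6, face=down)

In, In, Out, In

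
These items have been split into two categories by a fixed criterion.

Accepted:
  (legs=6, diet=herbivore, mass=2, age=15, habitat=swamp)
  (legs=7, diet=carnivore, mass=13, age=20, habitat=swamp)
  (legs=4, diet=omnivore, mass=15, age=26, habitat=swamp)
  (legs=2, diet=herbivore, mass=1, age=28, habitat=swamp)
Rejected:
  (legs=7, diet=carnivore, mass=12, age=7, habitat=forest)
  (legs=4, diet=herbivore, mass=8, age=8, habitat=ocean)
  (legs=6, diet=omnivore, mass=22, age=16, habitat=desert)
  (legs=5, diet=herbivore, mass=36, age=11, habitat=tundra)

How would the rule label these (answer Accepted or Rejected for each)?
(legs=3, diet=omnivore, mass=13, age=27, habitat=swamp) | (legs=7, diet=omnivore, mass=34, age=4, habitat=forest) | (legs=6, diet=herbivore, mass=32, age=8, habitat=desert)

Accepted, Rejected, Rejected

The distinguishing property — habitat is swamp — holds for all the 'Accepted' cases and none of the 'Rejected' cases.
(legs=3, diet=omnivore, mass=13, age=27, habitat=swamp): Accepted (habitat is swamp).
(legs=7, diet=omnivore, mass=34, age=4, habitat=forest): Rejected (habitat is forest).
(legs=6, diet=herbivore, mass=32, age=8, habitat=desert): Rejected (habitat is desert).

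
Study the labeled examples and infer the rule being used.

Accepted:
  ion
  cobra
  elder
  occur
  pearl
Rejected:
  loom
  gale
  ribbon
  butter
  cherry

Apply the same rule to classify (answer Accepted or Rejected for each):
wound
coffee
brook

Rule: odd length. This holds for each 'Accepted' example and fails for each 'Rejected' one.

Accepted, Rejected, Accepted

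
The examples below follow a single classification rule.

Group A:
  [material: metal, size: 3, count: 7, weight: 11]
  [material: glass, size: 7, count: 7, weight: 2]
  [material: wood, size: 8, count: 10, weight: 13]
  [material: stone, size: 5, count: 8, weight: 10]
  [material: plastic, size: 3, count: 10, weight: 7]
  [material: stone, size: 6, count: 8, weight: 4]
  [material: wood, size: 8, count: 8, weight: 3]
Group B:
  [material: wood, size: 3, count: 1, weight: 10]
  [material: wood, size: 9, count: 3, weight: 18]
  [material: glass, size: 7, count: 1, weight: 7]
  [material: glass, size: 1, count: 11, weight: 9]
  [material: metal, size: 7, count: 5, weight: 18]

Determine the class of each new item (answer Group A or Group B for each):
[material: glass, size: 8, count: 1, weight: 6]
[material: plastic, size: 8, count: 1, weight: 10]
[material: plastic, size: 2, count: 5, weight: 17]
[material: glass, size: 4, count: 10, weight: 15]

The distinguishing property — count ≥ 7 AND size ≥ 3 — holds for all the 'Group A' cases and none of the 'Group B' cases.

Group B, Group B, Group B, Group A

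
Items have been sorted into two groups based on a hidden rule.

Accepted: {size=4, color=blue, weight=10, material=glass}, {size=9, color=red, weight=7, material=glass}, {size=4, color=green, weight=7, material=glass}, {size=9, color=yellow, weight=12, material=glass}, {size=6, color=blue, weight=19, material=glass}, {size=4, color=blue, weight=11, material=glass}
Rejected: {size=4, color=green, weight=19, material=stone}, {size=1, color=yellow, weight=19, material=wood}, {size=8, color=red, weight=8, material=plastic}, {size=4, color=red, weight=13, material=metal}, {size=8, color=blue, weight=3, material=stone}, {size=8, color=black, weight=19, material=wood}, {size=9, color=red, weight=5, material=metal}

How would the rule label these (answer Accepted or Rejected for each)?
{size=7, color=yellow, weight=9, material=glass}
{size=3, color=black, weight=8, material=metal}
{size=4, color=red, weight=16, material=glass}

Accepted, Rejected, Accepted

Rule: material is glass. This holds for each 'Accepted' example and fails for each 'Rejected' one.
{size=7, color=yellow, weight=9, material=glass}: material is glass, satisfies this → Accepted.
{size=3, color=black, weight=8, material=metal}: material is metal, doesn't match → Rejected.
{size=4, color=red, weight=16, material=glass}: material is glass, satisfies this → Accepted.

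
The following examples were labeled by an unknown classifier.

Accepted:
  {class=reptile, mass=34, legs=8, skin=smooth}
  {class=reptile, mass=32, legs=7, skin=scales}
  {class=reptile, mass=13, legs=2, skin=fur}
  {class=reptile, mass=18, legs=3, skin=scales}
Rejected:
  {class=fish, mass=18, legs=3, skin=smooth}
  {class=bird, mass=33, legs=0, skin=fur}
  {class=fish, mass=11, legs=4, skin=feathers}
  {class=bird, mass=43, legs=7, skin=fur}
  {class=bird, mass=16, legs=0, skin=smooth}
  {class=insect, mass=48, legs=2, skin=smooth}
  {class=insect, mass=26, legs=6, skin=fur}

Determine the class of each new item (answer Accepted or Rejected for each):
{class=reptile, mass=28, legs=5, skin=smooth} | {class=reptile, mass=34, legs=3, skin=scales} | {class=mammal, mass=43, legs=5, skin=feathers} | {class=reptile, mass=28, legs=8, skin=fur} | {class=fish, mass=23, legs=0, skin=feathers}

Accepted, Accepted, Rejected, Accepted, Rejected

Checking candidate rules against both groups, what survives is: class is reptile.
{class=reptile, mass=28, legs=5, skin=smooth} — class is reptile, hence Accepted.
{class=reptile, mass=34, legs=3, skin=scales} — class is reptile, hence Accepted.
{class=mammal, mass=43, legs=5, skin=feathers} — class is mammal, hence Rejected.
{class=reptile, mass=28, legs=8, skin=fur} — class is reptile, hence Accepted.
{class=fish, mass=23, legs=0, skin=feathers} — class is fish, hence Rejected.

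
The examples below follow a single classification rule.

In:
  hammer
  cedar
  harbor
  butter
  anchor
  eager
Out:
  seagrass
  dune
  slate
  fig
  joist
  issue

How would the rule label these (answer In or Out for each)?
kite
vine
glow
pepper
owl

Out, Out, Out, In, Out

Every 'In' example satisfies: ends with 'r'. None of the 'Out' examples do.
kite — ends with 'e', hence Out. vine — ends with 'e', hence Out. glow — ends with 'w', hence Out. pepper — ends with 'r', hence In. owl — ends with 'l', hence Out.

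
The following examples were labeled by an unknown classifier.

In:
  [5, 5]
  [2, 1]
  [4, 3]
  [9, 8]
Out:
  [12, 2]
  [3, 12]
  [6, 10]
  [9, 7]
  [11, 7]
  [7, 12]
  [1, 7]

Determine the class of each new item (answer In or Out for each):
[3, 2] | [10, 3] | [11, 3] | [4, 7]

The simplest hypothesis consistent with all the labels is: |first − second| ≤ 1.
[3, 2] — |3−2| = 1, hence In.
[10, 3] — |10−3| = 7, hence Out.
[11, 3] — |11−3| = 8, hence Out.
[4, 7] — |4−7| = 3, hence Out.

In, Out, Out, Out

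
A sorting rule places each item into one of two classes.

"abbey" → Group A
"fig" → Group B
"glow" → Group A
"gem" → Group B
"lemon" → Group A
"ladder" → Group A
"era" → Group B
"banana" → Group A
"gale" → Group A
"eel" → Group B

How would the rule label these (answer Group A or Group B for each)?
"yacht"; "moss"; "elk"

The simplest hypothesis consistent with all the labels is: length ≥ 4.

Group A, Group A, Group B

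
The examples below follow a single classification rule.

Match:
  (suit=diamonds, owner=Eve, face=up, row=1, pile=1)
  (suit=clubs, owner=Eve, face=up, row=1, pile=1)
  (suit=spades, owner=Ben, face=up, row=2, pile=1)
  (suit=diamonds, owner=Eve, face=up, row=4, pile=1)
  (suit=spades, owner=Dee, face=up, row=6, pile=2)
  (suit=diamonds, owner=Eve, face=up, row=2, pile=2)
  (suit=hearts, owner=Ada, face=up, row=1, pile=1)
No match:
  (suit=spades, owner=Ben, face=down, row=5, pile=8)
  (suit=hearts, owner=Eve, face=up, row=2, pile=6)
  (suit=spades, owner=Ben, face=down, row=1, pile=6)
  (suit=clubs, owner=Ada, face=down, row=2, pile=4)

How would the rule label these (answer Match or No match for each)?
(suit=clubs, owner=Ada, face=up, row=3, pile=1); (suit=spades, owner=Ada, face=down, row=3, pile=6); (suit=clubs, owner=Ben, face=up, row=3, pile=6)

The distinguishing property — pile ≤ 2 — holds for all the 'Match' cases and none of the 'No match' cases.
(suit=clubs, owner=Ada, face=up, row=3, pile=1): pile = 1, passes → Match.
(suit=spades, owner=Ada, face=down, row=3, pile=6): pile = 6, does not fit → No match.
(suit=clubs, owner=Ben, face=up, row=3, pile=6): pile = 6, does not fit → No match.

Match, No match, No match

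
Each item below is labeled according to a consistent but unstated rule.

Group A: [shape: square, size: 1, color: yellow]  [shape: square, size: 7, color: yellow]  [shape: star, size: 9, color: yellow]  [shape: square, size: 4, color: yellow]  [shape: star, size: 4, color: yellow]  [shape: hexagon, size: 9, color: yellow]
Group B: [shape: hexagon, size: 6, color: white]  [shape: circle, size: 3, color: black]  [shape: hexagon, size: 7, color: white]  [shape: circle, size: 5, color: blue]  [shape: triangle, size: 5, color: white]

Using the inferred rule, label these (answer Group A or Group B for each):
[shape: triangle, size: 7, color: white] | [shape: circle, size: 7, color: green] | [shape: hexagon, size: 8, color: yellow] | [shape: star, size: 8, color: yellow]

Group B, Group B, Group A, Group A

'Group A' ⟺ color is yellow.
[shape: triangle, size: 7, color: white]: color is white, doesn't match → Group B.
[shape: circle, size: 7, color: green]: color is green, doesn't match → Group B.
[shape: hexagon, size: 8, color: yellow]: color is yellow, has this property → Group A.
[shape: star, size: 8, color: yellow]: color is yellow, has this property → Group A.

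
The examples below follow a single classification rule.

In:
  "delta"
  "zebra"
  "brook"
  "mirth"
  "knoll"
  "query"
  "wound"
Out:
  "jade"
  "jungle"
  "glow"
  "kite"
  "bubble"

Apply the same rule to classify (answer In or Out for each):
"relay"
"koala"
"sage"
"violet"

In, In, Out, Out

One predicate separates the groups cleanly: odd length.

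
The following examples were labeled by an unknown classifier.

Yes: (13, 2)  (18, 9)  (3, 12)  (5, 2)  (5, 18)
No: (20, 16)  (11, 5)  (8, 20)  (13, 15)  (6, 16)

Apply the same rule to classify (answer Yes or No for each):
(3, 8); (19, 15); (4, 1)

Yes, No, Yes

Every 'Yes' example satisfies: sum is odd. None of the 'No' examples do.
Yes: (3, 8), since 3+8 = 11. No: (19, 15), since 19+15 = 34. Yes: (4, 1), since 4+1 = 5.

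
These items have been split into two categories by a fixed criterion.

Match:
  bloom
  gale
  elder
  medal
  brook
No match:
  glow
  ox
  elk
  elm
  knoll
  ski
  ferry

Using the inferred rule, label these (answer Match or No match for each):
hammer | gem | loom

Every 'Match' example satisfies: has ≥ 2 vowels. None of the 'No match' examples do.
hammer: Match (2 vowels).
gem: No match (1 vowel).
loom: Match (2 vowels).

Match, No match, Match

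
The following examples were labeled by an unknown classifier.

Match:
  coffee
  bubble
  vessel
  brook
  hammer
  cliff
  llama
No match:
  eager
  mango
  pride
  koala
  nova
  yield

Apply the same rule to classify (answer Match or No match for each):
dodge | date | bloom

No match, No match, Match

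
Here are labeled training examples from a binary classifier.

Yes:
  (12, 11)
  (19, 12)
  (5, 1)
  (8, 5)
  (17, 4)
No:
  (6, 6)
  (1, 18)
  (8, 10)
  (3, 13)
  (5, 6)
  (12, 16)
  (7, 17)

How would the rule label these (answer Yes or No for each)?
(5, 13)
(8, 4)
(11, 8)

A rule that fits every label: first > second — true of each 'Yes' example, false of each 'No' one.

No, Yes, Yes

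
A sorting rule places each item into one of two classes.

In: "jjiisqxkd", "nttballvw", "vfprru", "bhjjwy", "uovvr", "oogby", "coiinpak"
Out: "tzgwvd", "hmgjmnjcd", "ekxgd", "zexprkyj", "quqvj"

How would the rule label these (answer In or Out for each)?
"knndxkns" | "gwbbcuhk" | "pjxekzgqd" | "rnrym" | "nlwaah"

Looking at the examples, the only property every 'In' case has and every 'Out' case lacks is: has a double letter.
"knndxkns" — 'nn' doubled, hence In. "gwbbcuhk" — 'bb' doubled, hence In. "pjxekzgqd" — no doubled letter, hence Out. "rnrym" — no doubled letter, hence Out. "nlwaah" — 'aa' doubled, hence In.

In, In, Out, Out, In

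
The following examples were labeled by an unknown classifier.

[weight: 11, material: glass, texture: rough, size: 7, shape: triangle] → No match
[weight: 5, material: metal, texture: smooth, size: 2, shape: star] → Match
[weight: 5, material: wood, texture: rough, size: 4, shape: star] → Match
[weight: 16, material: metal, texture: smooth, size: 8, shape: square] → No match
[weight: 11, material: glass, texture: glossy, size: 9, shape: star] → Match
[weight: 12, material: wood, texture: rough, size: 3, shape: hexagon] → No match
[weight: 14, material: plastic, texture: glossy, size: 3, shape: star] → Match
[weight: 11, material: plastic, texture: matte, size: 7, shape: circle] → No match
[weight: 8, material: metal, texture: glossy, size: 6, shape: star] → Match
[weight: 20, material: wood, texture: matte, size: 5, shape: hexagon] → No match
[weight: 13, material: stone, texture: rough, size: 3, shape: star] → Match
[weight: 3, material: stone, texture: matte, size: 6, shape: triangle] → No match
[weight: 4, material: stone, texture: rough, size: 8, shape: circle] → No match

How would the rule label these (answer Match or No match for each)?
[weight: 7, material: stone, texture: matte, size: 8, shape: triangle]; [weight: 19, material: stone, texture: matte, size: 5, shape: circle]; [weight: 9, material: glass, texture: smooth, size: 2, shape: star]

No match, No match, Match

Comparing the two groups points to one rule — shape is star.
[weight: 7, material: stone, texture: matte, size: 8, shape: triangle]: shape is triangle, fails this test → No match. [weight: 19, material: stone, texture: matte, size: 5, shape: circle]: shape is circle, fails this test → No match. [weight: 9, material: glass, texture: smooth, size: 2, shape: star]: shape is star, meets the rule → Match.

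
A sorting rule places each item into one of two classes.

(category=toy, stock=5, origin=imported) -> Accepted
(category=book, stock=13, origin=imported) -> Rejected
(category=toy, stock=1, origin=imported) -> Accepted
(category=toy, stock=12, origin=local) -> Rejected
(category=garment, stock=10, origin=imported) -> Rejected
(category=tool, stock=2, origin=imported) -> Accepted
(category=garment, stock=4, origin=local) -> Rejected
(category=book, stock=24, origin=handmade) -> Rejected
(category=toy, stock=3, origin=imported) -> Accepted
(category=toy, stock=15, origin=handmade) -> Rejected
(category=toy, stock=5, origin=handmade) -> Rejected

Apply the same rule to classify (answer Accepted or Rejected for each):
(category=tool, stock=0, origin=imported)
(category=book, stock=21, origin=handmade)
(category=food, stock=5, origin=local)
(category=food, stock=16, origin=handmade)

The classifier is using: origin is imported AND stock ≤ 5.
(category=tool, stock=0, origin=imported) → origin is imported, stock = 0 → Accepted. (category=book, stock=21, origin=handmade) → origin is handmade, stock = 21 → Rejected. (category=food, stock=5, origin=local) → origin is local, stock = 5 → Rejected. (category=food, stock=16, origin=handmade) → origin is handmade, stock = 16 → Rejected.

Accepted, Rejected, Rejected, Rejected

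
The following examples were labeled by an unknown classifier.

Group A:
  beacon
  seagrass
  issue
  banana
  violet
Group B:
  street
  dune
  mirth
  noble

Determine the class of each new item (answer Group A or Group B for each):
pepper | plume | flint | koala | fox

Group B, Group B, Group B, Group A, Group B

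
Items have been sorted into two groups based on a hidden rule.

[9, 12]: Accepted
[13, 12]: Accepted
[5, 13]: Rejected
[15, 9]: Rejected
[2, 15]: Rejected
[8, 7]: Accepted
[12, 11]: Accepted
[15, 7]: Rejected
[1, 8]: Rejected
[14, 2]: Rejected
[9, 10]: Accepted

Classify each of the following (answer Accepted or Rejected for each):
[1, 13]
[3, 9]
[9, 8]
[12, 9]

Rejected, Rejected, Accepted, Accepted

The rule appears to be: |first − second| ≤ 3.
[1, 13] — |1−13| = 12, hence Rejected.
[3, 9] — |3−9| = 6, hence Rejected.
[9, 8] — |9−8| = 1, hence Accepted.
[12, 9] — |12−9| = 3, hence Accepted.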